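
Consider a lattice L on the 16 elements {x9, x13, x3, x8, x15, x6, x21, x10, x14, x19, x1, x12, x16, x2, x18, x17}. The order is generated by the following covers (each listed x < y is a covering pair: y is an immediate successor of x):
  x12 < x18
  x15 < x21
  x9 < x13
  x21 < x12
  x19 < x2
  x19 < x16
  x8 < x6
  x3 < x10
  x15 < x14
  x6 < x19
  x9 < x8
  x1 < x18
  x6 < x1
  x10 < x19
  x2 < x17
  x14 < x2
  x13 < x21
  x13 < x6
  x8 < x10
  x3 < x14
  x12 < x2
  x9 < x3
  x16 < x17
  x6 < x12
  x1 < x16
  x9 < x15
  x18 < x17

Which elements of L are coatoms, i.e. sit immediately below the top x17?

The coatoms are exactly the elements covered by x17: x16, x18, x2.

x16, x18, x2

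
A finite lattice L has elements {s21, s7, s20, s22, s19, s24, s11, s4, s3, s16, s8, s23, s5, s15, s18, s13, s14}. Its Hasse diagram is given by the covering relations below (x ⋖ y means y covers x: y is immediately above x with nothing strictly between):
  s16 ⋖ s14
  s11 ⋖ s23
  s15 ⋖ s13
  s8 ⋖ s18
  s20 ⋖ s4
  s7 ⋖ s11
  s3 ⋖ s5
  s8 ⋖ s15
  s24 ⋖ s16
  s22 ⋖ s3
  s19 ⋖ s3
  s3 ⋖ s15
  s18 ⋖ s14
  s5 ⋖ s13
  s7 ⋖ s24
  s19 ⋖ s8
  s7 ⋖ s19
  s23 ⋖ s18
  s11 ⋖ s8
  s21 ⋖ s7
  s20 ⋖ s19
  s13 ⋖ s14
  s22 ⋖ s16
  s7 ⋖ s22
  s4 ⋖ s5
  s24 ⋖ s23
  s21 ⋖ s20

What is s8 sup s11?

s8

Common upper bounds of {s8, s11}: s13, s14, s15, s18, s8.
The least among these is s8.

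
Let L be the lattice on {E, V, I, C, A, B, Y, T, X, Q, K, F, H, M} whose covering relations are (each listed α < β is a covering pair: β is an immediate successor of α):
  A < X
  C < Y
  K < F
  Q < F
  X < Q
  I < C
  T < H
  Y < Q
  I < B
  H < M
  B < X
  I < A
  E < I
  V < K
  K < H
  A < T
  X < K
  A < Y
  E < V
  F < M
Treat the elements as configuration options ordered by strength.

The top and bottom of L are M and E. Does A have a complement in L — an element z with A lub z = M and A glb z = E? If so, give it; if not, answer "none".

For every candidate z, either A ∨ z ≠ M or A ∧ z ≠ E; no complement exists.

none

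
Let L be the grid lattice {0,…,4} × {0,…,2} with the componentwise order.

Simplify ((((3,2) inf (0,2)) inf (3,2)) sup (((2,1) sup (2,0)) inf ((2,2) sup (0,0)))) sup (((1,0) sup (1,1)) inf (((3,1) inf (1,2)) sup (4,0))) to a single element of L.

(3,2) ∧ (0,2) = (0,2)
(0,2) ∧ (3,2) = (0,2)
(2,1) ∨ (2,0) = (2,1)
(2,2) ∨ (0,0) = (2,2)
(2,1) ∧ (2,2) = (2,1)
(0,2) ∨ (2,1) = (2,2)
(1,0) ∨ (1,1) = (1,1)
(3,1) ∧ (1,2) = (1,1)
(1,1) ∨ (4,0) = (4,1)
(1,1) ∧ (4,1) = (1,1)
(2,2) ∨ (1,1) = (2,2)

(2,2)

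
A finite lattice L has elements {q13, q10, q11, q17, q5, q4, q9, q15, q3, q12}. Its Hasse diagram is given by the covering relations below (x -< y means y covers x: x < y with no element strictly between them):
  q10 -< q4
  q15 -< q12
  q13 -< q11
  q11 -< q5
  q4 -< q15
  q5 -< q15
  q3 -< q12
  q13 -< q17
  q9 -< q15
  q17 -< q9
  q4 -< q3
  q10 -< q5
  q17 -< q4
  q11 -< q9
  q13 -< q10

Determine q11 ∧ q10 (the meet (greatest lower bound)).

Common lower bounds of {q11, q10}: q13.
The greatest among these is q13.

q13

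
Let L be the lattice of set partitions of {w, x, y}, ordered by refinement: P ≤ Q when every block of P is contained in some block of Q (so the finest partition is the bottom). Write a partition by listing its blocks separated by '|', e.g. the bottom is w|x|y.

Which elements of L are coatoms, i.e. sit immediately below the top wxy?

wx|y, wy|x, w|xy

The coatoms are exactly the elements covered by wxy: wx|y, wy|x, w|xy.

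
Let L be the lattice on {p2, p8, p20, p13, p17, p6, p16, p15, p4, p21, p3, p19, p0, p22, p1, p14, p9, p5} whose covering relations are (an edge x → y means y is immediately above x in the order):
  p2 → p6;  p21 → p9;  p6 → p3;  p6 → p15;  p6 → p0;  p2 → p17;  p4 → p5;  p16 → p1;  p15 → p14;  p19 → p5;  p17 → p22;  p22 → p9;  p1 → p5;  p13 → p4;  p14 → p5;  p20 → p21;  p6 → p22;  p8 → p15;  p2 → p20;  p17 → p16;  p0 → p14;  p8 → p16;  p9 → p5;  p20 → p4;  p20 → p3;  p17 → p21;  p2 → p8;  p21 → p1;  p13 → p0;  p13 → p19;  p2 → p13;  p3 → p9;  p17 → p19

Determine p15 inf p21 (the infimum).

Common lower bounds of {p15, p21}: p2.
The greatest among these is p2.

p2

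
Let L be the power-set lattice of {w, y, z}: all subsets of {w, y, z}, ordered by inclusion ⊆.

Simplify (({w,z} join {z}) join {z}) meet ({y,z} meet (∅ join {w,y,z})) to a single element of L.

{z}

{w,z} ∨ {z} = {w,z}
{w,z} ∨ {z} = {w,z}
∅ ∨ {w,y,z} = {w,y,z}
{y,z} ∧ {w,y,z} = {y,z}
{w,z} ∧ {y,z} = {z}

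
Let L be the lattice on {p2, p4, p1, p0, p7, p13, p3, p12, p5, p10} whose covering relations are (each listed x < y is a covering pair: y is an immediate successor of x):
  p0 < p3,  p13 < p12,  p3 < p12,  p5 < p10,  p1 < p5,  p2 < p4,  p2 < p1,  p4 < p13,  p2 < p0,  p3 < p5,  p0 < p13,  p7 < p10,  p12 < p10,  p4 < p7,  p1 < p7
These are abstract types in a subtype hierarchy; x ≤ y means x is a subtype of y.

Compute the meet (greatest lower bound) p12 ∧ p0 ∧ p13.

p0

Common lower bounds of {p12, p0, p13}: p0, p2.
The greatest among these is p0.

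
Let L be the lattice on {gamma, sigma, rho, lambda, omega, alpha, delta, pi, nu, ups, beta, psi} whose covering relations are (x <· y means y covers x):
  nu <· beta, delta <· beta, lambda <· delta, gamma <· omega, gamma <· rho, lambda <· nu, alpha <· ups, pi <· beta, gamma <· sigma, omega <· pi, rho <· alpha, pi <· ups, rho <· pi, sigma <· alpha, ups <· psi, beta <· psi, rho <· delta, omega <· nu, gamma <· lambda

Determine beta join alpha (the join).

Common upper bounds of {beta, alpha}: psi.
The least among these is psi.

psi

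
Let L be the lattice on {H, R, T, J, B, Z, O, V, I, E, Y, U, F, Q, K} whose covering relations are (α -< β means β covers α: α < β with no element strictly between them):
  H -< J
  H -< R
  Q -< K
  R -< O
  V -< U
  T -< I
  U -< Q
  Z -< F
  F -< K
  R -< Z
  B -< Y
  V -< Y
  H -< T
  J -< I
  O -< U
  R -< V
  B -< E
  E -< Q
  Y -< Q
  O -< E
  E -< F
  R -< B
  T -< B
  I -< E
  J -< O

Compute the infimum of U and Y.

V

Common lower bounds of {U, Y}: H, R, V.
The greatest among these is V.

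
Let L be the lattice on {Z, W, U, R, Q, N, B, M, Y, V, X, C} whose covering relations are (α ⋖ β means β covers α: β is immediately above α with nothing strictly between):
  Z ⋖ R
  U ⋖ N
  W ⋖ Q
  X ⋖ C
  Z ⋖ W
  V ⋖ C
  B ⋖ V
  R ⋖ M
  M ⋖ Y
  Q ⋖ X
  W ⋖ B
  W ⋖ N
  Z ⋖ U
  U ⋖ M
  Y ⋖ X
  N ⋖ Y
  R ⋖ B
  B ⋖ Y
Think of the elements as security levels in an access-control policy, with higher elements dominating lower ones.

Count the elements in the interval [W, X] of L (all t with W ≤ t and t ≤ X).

The interval [W, X] = {B, N, Q, W, X, Y}, which has 6 elements.

6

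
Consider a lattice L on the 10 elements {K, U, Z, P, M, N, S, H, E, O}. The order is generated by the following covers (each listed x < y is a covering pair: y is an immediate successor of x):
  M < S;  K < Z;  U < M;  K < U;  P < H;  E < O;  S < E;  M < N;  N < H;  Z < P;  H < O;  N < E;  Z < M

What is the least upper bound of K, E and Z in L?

Common upper bounds of {K, E, Z}: E, O.
The least among these is E.

E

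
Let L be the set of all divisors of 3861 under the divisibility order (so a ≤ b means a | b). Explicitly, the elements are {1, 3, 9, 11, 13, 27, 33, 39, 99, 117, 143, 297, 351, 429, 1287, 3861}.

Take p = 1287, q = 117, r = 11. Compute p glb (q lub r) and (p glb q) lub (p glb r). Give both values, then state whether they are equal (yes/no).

q lub r = 1287, so p glb (q lub r) = 1287 glb 1287 = 1287.
p glb q = 117 and p glb r = 11, so (p glb q) lub (p glb r) = 117 lub 11 = 1287.
Equal: yes.

1287; 1287; yes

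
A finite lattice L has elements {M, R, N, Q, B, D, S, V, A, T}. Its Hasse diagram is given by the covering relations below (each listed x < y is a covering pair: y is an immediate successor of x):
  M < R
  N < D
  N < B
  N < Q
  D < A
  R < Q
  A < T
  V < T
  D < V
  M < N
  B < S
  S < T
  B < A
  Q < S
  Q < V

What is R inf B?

M

Common lower bounds of {R, B}: M.
The greatest among these is M.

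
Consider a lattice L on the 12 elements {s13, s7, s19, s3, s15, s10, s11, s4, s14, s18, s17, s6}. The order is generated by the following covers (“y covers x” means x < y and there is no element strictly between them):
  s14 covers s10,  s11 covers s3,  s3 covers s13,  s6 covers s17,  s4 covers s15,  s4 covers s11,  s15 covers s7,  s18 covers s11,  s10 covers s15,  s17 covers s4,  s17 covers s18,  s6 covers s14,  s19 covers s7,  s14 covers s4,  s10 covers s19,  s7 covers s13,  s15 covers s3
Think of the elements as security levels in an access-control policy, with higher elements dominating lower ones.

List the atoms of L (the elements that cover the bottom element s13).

s3, s7

The atoms are exactly the elements that cover s13: s3, s7.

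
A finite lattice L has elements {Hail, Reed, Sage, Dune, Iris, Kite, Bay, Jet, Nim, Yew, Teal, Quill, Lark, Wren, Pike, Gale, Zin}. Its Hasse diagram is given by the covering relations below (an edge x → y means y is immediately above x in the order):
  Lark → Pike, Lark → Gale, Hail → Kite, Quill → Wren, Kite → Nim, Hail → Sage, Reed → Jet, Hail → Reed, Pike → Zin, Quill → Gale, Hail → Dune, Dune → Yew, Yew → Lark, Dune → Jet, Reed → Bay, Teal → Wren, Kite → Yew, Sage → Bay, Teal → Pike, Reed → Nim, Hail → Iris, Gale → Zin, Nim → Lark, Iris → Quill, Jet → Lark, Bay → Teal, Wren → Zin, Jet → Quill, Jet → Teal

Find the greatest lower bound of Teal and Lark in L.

Jet

Common lower bounds of {Teal, Lark}: Dune, Hail, Jet, Reed.
The greatest among these is Jet.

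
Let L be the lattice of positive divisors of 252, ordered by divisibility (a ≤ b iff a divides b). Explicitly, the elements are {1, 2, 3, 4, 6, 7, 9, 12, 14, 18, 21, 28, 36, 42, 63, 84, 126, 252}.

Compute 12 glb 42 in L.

12 ∧ 42 = 6

6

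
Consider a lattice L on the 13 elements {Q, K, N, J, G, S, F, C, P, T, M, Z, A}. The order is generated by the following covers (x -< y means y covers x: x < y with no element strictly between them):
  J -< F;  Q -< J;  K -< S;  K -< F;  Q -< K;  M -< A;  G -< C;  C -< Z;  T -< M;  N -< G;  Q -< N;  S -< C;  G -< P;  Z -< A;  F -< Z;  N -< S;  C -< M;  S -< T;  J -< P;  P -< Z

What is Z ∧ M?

C

Common lower bounds of {Z, M}: C, G, K, N, Q, S.
The greatest among these is C.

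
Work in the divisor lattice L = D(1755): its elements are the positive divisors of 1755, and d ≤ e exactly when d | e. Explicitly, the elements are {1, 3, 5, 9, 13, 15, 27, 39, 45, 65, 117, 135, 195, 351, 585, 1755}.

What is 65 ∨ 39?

In the divisibility order, the join is the least common multiple: lcm(65, 39) = 195.

195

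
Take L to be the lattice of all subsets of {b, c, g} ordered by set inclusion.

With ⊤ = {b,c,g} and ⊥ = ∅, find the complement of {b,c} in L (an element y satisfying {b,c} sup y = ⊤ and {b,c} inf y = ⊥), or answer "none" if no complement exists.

Need y with {b,c} ∨ y = {b,c,g} and {b,c} ∧ y = ∅.
Checking each element gives: {g}.

{g}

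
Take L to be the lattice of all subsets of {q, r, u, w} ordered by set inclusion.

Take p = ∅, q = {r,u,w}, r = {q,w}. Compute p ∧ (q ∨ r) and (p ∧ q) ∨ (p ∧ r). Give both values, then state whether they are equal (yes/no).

∅; ∅; yes

q ∨ r = {q,r,u,w}, so p ∧ (q ∨ r) = ∅ ∧ {q,r,u,w} = ∅.
p ∧ q = ∅ and p ∧ r = ∅, so (p ∧ q) ∨ (p ∧ r) = ∅ ∨ ∅ = ∅.
Equal: yes.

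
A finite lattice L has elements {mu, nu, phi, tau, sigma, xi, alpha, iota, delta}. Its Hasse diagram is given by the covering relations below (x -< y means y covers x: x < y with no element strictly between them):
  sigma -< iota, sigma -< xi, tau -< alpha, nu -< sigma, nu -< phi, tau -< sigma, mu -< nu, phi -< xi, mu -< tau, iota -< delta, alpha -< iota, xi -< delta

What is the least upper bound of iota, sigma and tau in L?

Common upper bounds of {iota, sigma, tau}: delta, iota.
The least among these is iota.

iota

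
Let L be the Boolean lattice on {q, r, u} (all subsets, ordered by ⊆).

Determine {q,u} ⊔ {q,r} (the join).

Common upper bounds of {{q,u}, {q,r}}: {q,r,u}.
The least among these is {q,r,u}.

{q,r,u}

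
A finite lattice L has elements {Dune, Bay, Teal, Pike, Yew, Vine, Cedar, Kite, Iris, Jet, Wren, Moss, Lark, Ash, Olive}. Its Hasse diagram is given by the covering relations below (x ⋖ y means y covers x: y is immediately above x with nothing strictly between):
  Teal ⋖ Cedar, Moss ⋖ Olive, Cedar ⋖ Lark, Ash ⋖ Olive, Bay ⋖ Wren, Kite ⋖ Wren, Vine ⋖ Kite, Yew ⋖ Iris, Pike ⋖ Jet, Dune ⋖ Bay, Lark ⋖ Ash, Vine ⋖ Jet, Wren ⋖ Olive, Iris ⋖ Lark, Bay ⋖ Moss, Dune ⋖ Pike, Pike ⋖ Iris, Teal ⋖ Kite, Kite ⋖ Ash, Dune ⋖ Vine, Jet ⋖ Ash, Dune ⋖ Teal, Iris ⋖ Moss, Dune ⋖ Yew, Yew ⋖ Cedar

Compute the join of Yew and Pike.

Iris

Common upper bounds of {Yew, Pike}: Ash, Iris, Lark, Moss, Olive.
The least among these is Iris.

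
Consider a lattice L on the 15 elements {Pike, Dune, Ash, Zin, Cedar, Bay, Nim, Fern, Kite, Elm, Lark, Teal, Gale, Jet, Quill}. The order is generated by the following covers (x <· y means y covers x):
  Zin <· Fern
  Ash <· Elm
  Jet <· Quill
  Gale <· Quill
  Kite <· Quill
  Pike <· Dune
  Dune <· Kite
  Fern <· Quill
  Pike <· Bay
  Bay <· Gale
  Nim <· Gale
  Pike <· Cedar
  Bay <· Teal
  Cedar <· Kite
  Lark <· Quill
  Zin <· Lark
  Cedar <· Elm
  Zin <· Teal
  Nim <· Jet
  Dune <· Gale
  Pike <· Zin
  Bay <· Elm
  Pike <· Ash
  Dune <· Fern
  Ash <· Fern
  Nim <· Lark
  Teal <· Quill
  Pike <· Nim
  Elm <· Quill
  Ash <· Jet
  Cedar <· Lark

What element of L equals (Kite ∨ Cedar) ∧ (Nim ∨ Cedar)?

Cedar

Kite ∨ Cedar = Kite
Nim ∨ Cedar = Lark
Kite ∧ Lark = Cedar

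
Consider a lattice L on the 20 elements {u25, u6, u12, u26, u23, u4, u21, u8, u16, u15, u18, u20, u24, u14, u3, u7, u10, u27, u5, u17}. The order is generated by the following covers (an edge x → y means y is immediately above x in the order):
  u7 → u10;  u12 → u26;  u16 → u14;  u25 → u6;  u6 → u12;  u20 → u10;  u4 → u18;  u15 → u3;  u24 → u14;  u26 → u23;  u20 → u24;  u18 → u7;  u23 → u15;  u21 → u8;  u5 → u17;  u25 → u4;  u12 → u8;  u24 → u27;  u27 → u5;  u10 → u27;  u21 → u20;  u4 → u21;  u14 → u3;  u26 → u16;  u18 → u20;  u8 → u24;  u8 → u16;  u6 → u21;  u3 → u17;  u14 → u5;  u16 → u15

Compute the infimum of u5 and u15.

u16

Common lower bounds of {u5, u15}: u12, u16, u21, u25, u26, u4, u6, u8.
The greatest among these is u16.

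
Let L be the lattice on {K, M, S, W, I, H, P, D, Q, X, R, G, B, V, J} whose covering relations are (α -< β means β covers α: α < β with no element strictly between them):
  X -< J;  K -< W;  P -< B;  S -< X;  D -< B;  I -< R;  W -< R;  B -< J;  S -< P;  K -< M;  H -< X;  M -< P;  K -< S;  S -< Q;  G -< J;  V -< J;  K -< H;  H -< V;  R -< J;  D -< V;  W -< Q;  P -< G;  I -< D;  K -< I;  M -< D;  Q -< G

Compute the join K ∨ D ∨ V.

Common upper bounds of {K, D, V}: J, V.
The least among these is V.

V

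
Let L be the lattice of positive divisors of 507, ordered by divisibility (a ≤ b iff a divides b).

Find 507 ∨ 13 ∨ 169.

507

Common upper bounds of {507, 13, 169}: 507.
The least among these is 507.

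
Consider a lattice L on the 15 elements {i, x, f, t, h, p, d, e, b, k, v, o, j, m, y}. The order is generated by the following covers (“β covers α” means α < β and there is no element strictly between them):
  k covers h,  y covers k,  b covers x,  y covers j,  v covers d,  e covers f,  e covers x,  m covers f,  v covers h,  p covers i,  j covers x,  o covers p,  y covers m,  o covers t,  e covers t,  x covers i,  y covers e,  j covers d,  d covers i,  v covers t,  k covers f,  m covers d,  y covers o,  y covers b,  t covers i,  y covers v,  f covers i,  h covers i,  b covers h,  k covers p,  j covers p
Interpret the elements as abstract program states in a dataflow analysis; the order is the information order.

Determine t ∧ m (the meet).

Common lower bounds of {t, m}: i.
The greatest among these is i.

i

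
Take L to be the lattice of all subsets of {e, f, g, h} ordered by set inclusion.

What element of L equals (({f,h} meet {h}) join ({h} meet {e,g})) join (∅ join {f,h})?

{f,h} ∧ {h} = {h}
{h} ∧ {e,g} = ∅
{h} ∨ ∅ = {h}
∅ ∨ {f,h} = {f,h}
{h} ∨ {f,h} = {f,h}

{f,h}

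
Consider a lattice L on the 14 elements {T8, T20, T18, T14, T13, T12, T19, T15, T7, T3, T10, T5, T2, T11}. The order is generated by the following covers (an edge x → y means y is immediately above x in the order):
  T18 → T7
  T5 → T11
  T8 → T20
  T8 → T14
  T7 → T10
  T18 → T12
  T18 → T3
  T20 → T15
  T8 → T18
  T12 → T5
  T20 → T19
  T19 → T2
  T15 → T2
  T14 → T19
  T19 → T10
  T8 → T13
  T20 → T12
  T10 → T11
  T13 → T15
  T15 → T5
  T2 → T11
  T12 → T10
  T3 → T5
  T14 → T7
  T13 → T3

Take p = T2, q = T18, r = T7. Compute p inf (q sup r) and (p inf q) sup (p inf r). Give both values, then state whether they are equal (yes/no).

T14; T14; yes

q sup r = T7, so p inf (q sup r) = T2 inf T7 = T14.
p inf q = T8 and p inf r = T14, so (p inf q) sup (p inf r) = T8 sup T14 = T14.
Equal: yes.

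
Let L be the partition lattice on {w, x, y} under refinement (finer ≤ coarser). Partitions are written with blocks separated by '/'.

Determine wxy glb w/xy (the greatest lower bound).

Common lower bounds of {wxy, w/xy}: w/x/y, w/xy.
The greatest among these is w/xy.

w/xy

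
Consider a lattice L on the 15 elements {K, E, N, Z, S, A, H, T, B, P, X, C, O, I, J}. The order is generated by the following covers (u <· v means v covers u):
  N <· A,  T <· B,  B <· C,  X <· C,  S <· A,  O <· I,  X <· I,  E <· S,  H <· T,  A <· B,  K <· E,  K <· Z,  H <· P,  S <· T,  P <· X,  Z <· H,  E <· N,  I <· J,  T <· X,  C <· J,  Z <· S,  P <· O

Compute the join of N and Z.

Common upper bounds of {N, Z}: A, B, C, J.
The least among these is A.

A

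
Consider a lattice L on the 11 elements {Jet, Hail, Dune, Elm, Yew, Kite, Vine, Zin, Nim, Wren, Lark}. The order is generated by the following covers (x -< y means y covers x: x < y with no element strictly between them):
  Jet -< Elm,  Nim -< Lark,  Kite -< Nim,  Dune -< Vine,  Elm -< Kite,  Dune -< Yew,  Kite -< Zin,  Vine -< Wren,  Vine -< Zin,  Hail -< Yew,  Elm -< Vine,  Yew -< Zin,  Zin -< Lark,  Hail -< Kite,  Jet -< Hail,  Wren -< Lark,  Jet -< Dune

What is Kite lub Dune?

Common upper bounds of {Kite, Dune}: Lark, Zin.
The least among these is Zin.

Zin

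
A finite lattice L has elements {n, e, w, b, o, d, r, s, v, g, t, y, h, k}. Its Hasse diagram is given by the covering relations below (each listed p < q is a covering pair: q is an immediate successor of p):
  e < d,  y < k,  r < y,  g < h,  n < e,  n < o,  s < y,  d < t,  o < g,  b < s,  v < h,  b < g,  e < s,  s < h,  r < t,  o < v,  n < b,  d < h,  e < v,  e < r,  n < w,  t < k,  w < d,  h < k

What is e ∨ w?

Common upper bounds of {e, w}: d, h, k, t.
The least among these is d.

d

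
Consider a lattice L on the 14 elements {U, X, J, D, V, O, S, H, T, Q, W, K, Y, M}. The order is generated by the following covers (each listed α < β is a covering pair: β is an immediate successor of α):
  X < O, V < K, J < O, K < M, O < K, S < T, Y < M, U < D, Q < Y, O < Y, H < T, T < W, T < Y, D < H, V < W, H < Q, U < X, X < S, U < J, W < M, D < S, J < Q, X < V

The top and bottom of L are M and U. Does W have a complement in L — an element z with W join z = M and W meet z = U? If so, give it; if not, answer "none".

J

Need z with W ∨ z = M and W ∧ z = U.
Checking each element gives: J.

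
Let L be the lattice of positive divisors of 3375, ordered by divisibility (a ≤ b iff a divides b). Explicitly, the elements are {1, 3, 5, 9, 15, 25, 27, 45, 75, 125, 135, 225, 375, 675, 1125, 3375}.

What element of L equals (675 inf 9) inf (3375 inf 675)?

9

675 ∧ 9 = 9
3375 ∧ 675 = 675
9 ∧ 675 = 9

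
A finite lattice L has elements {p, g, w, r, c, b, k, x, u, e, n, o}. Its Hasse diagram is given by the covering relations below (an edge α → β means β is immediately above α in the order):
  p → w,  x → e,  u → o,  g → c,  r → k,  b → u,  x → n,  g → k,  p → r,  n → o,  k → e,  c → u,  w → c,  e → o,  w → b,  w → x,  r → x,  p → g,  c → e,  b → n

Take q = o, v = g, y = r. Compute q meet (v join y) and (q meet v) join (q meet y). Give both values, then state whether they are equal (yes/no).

v join y = k, so q meet (v join y) = o meet k = k.
q meet v = g and q meet y = r, so (q meet v) join (q meet y) = g join r = k.
Equal: yes.

k; k; yes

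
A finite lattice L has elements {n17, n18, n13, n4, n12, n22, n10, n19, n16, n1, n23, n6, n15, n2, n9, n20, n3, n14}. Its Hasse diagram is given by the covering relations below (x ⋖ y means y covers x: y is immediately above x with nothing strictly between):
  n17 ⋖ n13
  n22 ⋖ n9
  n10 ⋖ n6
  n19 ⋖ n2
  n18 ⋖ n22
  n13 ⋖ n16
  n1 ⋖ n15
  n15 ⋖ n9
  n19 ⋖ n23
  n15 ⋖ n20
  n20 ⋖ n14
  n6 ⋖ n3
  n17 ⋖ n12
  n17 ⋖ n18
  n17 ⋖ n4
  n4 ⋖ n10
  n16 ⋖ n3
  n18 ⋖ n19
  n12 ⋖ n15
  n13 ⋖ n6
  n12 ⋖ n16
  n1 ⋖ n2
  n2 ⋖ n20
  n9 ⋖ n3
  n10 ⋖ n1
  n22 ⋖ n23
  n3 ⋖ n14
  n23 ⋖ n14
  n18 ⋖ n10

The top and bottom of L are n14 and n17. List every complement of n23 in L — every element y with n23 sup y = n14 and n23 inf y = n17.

n12, n13, n16, n4

Need y with n23 ∨ y = n14 and n23 ∧ y = n17.
Checking each element gives: n12, n13, n16, n4.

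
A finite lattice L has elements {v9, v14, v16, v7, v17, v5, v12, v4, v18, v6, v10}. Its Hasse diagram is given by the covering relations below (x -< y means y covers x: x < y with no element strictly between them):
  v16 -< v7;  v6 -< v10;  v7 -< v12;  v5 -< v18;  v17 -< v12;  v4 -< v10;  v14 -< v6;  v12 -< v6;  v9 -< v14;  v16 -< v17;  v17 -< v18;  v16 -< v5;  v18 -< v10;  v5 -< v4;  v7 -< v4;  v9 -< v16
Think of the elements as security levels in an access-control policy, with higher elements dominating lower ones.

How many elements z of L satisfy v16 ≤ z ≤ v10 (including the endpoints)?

9

The interval [v16, v10] = {v10, v12, v16, v17, v18, v4, v5, v6, v7}, which has 9 elements.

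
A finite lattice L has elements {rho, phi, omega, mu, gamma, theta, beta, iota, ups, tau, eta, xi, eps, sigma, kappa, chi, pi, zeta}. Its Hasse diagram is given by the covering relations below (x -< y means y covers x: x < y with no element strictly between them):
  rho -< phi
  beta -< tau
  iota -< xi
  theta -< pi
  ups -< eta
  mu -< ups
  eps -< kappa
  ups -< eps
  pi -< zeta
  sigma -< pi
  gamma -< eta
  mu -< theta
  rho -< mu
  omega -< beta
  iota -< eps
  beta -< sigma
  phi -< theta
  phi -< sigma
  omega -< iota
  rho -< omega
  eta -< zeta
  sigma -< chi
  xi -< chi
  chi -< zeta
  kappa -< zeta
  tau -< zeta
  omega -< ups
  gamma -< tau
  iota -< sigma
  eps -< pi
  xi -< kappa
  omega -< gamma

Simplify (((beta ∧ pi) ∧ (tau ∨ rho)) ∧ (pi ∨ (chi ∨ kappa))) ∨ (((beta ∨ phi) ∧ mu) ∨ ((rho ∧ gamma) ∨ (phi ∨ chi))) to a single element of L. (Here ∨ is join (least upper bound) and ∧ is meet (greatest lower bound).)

chi

beta ∧ pi = beta
tau ∨ rho = tau
beta ∧ tau = beta
chi ∨ kappa = zeta
pi ∨ zeta = zeta
beta ∧ zeta = beta
beta ∨ phi = sigma
sigma ∧ mu = rho
rho ∧ gamma = rho
phi ∨ chi = chi
rho ∨ chi = chi
rho ∨ chi = chi
beta ∨ chi = chi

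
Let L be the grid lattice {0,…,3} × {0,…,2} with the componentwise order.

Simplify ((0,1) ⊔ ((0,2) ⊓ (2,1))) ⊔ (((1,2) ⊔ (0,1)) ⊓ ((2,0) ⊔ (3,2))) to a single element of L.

(0,2) ∧ (2,1) = (0,1)
(0,1) ∨ (0,1) = (0,1)
(1,2) ∨ (0,1) = (1,2)
(2,0) ∨ (3,2) = (3,2)
(1,2) ∧ (3,2) = (1,2)
(0,1) ∨ (1,2) = (1,2)

(1,2)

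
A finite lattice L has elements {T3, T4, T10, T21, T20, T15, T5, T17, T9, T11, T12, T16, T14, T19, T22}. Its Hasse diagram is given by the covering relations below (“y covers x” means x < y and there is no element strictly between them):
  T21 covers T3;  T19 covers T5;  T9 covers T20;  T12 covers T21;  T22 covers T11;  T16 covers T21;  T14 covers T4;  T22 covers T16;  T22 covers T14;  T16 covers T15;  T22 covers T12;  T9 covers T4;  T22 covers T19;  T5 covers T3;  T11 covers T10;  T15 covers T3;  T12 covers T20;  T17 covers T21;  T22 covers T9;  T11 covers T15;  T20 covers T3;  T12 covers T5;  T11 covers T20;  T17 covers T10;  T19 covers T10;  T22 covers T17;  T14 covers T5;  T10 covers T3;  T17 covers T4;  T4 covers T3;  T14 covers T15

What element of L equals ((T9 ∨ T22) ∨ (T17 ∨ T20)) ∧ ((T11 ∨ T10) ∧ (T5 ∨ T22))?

T9 ∨ T22 = T22
T17 ∨ T20 = T22
T22 ∨ T22 = T22
T11 ∨ T10 = T11
T5 ∨ T22 = T22
T11 ∧ T22 = T11
T22 ∧ T11 = T11

T11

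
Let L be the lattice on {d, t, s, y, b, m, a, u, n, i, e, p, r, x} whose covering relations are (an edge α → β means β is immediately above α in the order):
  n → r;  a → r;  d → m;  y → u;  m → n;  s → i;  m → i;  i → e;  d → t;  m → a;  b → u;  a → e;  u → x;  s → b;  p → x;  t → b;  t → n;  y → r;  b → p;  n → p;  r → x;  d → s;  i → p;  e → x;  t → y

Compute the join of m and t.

Common upper bounds of {m, t}: n, p, r, x.
The least among these is n.

n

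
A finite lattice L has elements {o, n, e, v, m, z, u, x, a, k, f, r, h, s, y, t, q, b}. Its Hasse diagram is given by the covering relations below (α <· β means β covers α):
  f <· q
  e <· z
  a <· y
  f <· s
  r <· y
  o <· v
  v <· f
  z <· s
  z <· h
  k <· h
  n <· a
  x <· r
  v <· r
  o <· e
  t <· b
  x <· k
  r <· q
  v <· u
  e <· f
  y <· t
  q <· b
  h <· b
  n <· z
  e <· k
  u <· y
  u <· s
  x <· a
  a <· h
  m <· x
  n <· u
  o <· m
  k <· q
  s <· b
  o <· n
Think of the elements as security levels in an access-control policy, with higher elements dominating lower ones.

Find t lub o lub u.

Common upper bounds of {t, o, u}: b, t.
The least among these is t.

t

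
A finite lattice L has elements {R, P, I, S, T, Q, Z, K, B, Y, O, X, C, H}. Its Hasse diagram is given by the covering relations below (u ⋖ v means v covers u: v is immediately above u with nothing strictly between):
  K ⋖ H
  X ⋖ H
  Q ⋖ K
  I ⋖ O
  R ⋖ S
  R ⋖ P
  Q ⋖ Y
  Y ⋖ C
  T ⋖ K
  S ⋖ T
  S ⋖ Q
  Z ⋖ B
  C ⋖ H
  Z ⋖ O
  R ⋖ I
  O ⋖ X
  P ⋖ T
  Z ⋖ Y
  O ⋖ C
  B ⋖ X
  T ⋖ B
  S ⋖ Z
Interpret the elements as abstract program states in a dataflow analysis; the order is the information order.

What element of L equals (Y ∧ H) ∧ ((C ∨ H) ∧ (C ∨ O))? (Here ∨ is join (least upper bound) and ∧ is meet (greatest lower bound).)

Y ∧ H = Y
C ∨ H = H
C ∨ O = C
H ∧ C = C
Y ∧ C = Y

Y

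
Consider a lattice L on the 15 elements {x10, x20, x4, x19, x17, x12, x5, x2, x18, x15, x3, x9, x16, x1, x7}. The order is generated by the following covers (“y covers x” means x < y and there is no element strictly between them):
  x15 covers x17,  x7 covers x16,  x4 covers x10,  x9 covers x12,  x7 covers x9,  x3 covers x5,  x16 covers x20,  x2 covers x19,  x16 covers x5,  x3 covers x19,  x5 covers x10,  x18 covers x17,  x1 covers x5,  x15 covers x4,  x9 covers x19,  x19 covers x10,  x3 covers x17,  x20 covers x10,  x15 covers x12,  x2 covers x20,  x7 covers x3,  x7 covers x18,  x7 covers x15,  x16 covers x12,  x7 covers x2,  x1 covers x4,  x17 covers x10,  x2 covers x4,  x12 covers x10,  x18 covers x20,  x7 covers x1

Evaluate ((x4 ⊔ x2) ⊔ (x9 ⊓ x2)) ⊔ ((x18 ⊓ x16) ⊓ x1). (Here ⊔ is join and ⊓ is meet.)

x4 ∨ x2 = x2
x9 ∧ x2 = x19
x2 ∨ x19 = x2
x18 ∧ x16 = x20
x20 ∧ x1 = x10
x2 ∨ x10 = x2

x2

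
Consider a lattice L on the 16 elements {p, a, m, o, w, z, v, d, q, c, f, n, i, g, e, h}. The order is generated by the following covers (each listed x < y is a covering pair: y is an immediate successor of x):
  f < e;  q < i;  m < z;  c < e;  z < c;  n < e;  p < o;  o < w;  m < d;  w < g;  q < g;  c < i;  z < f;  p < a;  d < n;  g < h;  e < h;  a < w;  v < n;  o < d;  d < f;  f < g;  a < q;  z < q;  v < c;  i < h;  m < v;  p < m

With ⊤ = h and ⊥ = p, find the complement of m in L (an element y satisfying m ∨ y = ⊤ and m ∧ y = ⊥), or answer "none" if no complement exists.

none

For every candidate y, either m ∨ y ≠ h or m ∧ y ≠ p; no complement exists.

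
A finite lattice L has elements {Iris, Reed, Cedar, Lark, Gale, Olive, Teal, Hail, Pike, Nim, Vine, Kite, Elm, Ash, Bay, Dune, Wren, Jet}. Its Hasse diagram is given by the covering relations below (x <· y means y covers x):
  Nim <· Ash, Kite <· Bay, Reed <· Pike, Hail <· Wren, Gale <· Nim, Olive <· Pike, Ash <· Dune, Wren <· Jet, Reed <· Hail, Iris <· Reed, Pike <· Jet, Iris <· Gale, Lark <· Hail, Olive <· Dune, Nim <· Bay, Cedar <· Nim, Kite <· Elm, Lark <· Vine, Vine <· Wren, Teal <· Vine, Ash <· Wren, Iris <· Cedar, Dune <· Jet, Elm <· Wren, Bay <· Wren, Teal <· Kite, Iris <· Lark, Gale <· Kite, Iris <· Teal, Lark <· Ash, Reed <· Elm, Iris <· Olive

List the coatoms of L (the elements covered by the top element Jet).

The coatoms are exactly the elements covered by Jet: Dune, Pike, Wren.

Dune, Pike, Wren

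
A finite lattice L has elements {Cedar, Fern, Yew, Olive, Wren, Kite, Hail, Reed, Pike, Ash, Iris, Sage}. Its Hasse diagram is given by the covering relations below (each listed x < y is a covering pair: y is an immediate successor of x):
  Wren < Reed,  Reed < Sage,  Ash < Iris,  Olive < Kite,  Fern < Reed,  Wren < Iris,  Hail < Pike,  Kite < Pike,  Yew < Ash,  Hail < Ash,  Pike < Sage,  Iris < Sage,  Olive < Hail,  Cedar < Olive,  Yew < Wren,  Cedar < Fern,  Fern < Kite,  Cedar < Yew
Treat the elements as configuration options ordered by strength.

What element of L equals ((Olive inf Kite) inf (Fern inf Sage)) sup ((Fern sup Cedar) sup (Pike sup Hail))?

Olive ∧ Kite = Olive
Fern ∧ Sage = Fern
Olive ∧ Fern = Cedar
Fern ∨ Cedar = Fern
Pike ∨ Hail = Pike
Fern ∨ Pike = Pike
Cedar ∨ Pike = Pike

Pike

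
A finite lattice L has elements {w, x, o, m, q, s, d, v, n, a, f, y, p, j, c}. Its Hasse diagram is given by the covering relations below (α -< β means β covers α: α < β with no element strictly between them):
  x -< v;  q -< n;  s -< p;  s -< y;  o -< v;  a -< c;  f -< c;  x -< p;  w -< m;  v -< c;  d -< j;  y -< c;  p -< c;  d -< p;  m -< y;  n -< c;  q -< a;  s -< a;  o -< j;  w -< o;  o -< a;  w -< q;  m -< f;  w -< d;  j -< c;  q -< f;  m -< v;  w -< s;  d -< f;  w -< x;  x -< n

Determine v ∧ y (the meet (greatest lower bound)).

m

Common lower bounds of {v, y}: m, w.
The greatest among these is m.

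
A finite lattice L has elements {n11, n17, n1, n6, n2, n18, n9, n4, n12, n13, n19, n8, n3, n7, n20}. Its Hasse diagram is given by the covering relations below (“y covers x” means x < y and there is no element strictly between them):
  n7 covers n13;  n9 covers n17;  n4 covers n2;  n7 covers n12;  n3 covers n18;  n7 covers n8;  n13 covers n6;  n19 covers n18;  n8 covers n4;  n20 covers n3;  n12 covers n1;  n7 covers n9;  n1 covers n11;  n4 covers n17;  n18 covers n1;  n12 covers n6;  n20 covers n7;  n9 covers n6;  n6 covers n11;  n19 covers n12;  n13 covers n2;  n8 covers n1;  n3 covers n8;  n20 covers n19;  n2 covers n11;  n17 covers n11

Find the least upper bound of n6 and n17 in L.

Common upper bounds of {n6, n17}: n20, n7, n9.
The least among these is n9.

n9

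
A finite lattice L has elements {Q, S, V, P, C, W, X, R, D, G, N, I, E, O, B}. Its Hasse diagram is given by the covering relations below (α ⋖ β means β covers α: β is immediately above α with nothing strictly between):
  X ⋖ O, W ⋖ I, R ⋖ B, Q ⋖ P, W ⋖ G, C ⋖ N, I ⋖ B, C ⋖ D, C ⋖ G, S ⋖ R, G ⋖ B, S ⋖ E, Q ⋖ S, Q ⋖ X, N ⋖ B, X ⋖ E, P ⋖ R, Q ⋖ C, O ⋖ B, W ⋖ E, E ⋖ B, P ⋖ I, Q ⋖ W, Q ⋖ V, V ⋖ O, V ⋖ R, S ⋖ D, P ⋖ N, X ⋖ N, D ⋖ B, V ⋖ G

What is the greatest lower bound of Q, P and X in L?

Q

Common lower bounds of {Q, P, X}: Q.
The greatest among these is Q.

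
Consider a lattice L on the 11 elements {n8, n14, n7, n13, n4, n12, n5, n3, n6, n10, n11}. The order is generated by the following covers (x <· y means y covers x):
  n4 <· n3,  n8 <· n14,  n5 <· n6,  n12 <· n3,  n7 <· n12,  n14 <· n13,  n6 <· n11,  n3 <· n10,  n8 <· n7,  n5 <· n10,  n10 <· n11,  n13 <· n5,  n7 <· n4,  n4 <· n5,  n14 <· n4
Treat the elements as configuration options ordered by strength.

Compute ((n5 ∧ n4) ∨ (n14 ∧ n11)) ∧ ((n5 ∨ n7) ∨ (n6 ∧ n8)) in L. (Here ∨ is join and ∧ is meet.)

n5 ∧ n4 = n4
n14 ∧ n11 = n14
n4 ∨ n14 = n4
n5 ∨ n7 = n5
n6 ∧ n8 = n8
n5 ∨ n8 = n5
n4 ∧ n5 = n4

n4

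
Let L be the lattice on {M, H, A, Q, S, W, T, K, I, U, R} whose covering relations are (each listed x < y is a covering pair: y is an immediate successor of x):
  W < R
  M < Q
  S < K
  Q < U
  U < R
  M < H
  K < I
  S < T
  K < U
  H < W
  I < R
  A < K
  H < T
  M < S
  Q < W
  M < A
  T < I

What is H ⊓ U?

Common lower bounds of {H, U}: M.
The greatest among these is M.

M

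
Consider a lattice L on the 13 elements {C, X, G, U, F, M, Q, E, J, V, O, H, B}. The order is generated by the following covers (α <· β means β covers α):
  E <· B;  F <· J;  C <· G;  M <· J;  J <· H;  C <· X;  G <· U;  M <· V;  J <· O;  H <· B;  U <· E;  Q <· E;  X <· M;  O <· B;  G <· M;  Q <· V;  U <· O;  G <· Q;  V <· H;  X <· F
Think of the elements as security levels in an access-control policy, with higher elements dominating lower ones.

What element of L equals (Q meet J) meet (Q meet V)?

Q ∧ J = G
Q ∧ V = Q
G ∧ Q = G

G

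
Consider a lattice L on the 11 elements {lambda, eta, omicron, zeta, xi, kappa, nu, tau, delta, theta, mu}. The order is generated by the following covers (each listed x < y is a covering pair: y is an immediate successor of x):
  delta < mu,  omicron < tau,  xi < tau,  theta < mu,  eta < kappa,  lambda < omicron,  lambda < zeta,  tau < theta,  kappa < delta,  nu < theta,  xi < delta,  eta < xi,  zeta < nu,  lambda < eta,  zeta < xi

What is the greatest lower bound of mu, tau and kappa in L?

eta

Common lower bounds of {mu, tau, kappa}: eta, lambda.
The greatest among these is eta.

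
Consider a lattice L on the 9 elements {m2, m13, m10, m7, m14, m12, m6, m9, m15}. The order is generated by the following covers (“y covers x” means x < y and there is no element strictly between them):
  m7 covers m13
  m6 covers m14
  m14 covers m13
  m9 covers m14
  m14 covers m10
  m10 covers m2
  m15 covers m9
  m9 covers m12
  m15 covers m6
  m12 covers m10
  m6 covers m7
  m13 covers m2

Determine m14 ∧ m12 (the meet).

Common lower bounds of {m14, m12}: m10, m2.
The greatest among these is m10.

m10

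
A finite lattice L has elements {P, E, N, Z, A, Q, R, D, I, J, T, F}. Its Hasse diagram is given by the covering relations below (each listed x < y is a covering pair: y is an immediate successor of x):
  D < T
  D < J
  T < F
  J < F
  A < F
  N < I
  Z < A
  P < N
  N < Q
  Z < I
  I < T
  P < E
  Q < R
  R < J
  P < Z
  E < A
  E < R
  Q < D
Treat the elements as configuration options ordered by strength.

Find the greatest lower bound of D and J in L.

D

Common lower bounds of {D, J}: D, N, P, Q.
The greatest among these is D.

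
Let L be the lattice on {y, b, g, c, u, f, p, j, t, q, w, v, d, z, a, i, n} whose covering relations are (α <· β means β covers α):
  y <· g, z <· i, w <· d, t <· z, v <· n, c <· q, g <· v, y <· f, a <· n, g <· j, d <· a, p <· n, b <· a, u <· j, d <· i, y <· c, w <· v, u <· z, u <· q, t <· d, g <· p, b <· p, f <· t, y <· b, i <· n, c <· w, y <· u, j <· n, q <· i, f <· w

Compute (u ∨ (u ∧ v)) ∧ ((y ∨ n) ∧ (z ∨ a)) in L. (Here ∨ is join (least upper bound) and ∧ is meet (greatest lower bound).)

u ∧ v = y
u ∨ y = u
y ∨ n = n
z ∨ a = n
n ∧ n = n
u ∧ n = u

u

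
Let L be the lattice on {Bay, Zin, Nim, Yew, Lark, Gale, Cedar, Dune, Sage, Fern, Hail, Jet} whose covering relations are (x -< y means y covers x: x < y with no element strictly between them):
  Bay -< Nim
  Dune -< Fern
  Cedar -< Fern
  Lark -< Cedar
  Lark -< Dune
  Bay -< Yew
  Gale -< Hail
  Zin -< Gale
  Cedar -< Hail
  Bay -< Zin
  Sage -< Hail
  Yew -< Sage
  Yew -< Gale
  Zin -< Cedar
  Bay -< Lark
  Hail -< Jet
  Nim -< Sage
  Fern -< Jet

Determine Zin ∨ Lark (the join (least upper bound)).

Cedar

Common upper bounds of {Zin, Lark}: Cedar, Fern, Hail, Jet.
The least among these is Cedar.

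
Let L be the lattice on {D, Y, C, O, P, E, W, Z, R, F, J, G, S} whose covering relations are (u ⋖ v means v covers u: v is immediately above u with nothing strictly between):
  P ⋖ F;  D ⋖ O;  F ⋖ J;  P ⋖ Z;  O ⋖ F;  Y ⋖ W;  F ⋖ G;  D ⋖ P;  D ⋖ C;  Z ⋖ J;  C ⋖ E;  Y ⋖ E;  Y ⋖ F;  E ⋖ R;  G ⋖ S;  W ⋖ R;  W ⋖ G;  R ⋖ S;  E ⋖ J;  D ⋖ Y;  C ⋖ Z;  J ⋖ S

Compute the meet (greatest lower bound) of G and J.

F

Common lower bounds of {G, J}: D, F, O, P, Y.
The greatest among these is F.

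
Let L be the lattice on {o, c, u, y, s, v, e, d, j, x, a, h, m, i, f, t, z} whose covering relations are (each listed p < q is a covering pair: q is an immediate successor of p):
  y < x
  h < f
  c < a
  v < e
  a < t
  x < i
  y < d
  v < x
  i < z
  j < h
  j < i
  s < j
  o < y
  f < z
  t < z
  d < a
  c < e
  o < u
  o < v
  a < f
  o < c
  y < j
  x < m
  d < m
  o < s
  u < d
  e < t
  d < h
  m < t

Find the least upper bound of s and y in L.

Common upper bounds of {s, y}: f, h, i, j, z.
The least among these is j.

j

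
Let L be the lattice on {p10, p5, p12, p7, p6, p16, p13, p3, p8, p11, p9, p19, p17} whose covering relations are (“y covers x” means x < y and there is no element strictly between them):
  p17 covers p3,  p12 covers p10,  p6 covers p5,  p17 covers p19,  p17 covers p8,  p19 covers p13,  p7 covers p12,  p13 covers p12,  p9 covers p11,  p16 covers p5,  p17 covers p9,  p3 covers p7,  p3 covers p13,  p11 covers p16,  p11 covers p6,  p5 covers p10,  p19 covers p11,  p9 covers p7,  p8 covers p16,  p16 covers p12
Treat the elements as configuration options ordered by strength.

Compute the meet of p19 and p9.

Common lower bounds of {p19, p9}: p10, p11, p12, p16, p5, p6.
The greatest among these is p11.

p11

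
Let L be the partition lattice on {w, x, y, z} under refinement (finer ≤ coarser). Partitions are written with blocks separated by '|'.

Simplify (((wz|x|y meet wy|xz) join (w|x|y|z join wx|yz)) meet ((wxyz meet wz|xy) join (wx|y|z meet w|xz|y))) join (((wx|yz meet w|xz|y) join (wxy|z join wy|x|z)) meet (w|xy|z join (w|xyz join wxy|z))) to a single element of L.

wz|x|y ∧ wy|xz = w|x|y|z
w|x|y|z ∨ wx|yz = wx|yz
w|x|y|z ∨ wx|yz = wx|yz
wxyz ∧ wz|xy = wz|xy
wx|y|z ∧ w|xz|y = w|x|y|z
wz|xy ∨ w|x|y|z = wz|xy
wx|yz ∧ wz|xy = w|x|y|z
wx|yz ∧ w|xz|y = w|x|y|z
wxy|z ∨ wy|x|z = wxy|z
w|x|y|z ∨ wxy|z = wxy|z
w|xyz ∨ wxy|z = wxyz
w|xy|z ∨ wxyz = wxyz
wxy|z ∧ wxyz = wxy|z
w|x|y|z ∨ wxy|z = wxy|z

wxy|z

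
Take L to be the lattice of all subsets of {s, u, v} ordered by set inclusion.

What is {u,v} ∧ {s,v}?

Under ⊆, meet is intersection: {u,v} ∩ {s,v} = {v}.

{v}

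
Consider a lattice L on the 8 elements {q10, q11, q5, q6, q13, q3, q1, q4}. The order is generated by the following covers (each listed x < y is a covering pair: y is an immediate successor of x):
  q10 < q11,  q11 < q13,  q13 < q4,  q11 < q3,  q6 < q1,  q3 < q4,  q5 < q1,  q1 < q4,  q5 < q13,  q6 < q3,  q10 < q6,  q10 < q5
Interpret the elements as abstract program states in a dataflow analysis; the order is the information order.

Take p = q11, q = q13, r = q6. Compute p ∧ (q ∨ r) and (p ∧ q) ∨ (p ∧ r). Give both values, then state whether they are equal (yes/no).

q ∨ r = q4, so p ∧ (q ∨ r) = q11 ∧ q4 = q11.
p ∧ q = q11 and p ∧ r = q10, so (p ∧ q) ∨ (p ∧ r) = q11 ∨ q10 = q11.
Equal: yes.

q11; q11; yes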